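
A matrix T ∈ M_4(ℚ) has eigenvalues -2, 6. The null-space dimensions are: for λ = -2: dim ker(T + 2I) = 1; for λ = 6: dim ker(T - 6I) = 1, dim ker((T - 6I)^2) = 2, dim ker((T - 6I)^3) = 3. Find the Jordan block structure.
Jordan blocks: (-2, 1), (6, 3)

λ = -2: successive nullity increments [1] count blocks of size ≥ k; block sizes are [1].
λ = 6: successive nullity increments [1, 1, 1] count blocks of size ≥ k; block sizes are [3].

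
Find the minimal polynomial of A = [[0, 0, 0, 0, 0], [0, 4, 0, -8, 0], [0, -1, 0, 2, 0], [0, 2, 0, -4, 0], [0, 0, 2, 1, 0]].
m_A(x) = x^2

The characteristic polynomial factors as x^5. The minimal polynomial is ∏(x - λ)^{k_λ} where k_λ is the size of the largest Jordan block at λ.

For λ = 0: rank(A) = 2, and the largest Jordan block has size 2 (the smallest k with rank(A^k) = rank(A^(k+1))).

So m_A(x) = x^2.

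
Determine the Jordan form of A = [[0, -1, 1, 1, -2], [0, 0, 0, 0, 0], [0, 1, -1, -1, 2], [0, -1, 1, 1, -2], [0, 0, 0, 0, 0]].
J = [[0, 1, 0, 0, 0], [0, 0, 0, 0, 0], [0, 0, 0, 0, 0], [0, 0, 0, 0, 0], [0, 0, 0, 0, 0]]

The characteristic polynomial is det(xI - A) = x^5, so the eigenvalues are 0 (algebraic multiplicity 5).

For λ = 0: rank(A) = 1, rank(A^2) = 0. The eigenspace has dimension 5 - 1 = 4, so there are 4 Jordan blocks; the rank sequence gives block sizes [2, 1, 1, 1].

Assembling the blocks gives the Jordan form J above.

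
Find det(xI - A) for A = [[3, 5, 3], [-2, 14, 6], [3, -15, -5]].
χ_A(x) = (x - 4)^3

xI - A = [[x - 3, -5, -3], [2, x - 14, -6], [-3, 15, x + 5]].

Expanding det(xI - A) along the first row:
det(xI - A) = + (x - 3)·det([[x - 14, -6], [15, x + 5]]) - (-5)·det([[2, -6], [-3, x + 5]]) + (-3)·det([[2, x - 14], [-3, 15]]).

Evaluating gives χ_A(x) = x^3 - 12x^2 + 48x - 64 = (x - 4)^3.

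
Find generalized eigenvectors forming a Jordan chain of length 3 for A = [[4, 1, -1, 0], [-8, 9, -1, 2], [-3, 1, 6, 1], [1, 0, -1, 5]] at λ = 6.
We seek v_1 ∈ ker((A - 6I)^3) \ ker((A - 6I)^2), then set v_{i+1} = (A - 6I) v_i.

One such chain is v_1 = [[0, -1, -1, 2]]^T, v_2 = [[0, 2, 1, -1]]^T, v_3 = [[1, 3, 1, 0]]^T. Check: (A - 6I) v_3 = [[0, 0, 0, 0]]^T = 0.

v_1 = [[0, -1, -1, 2]]^T, v_2 = [[0, 2, 1, -1]]^T, v_3 = [[1, 3, 1, 0]]^T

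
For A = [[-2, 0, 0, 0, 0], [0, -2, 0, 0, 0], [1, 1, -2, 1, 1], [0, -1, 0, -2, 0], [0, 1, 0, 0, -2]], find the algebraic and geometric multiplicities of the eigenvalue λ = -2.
algebraic multiplicity 5, geometric multiplicity 3

The characteristic polynomial is (x + 2)^5, so the factor x + 2 appears with exponent 5: the algebraic multiplicity is 5.

rank(A + 2I) = 2, so the eigenspace has dimension 5 - 2 = 3: the geometric multiplicity is 3.

Since 3 < 5, A is not diagonalizable.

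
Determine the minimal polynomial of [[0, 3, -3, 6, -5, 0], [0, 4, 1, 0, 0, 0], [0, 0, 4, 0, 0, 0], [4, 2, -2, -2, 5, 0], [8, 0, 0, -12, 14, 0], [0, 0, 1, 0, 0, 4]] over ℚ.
m_A(x) = (x - 4)^3

The characteristic polynomial factors as (x - 4)^6. The minimal polynomial is ∏(x - λ)^{k_λ} where k_λ is the size of the largest Jordan block at λ.

For λ = 4: rank(A - 4I) = 3, and the largest Jordan block has size 3 (the smallest k with rank((A - 4I)^k) = rank((A - 4I)^(k+1))).

So m_A(x) = (x - 4)^3.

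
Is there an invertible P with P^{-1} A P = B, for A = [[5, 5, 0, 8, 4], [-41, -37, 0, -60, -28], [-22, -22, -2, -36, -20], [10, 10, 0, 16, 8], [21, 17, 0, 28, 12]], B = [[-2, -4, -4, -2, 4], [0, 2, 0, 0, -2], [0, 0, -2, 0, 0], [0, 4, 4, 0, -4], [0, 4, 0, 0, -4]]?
Both have characteristic polynomial x^2(x + 2)^3, but the minimal polynomial of A is x(x + 2)^2 while the minimal polynomial of B is x(x + 2). The minimal polynomial is a similarity invariant, so A and B are not similar.

No.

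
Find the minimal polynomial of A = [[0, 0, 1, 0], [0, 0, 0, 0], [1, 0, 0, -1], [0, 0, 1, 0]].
m_A(x) = x^3

The characteristic polynomial factors as x^4. The minimal polynomial is ∏(x - λ)^{k_λ} where k_λ is the size of the largest Jordan block at λ.

For λ = 0: rank(A) = 2, and the largest Jordan block has size 3 (the smallest k with rank(A^k) = rank(A^(k+1))).

So m_A(x) = x^3.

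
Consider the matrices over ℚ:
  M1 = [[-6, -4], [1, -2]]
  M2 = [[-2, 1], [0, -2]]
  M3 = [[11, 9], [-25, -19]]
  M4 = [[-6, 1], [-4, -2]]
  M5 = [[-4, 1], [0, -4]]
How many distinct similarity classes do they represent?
2 classes: {M1, M3, M4, M5}, {M2}

Characteristic polynomials: χ_{M1} = (x + 4)^2, χ_{M2} = (x + 2)^2, χ_{M3} = (x + 4)^2, χ_{M4} = (x + 4)^2, χ_{M5} = (x + 4)^2.

{M1, M3, M4, M5}: invariant factors (x + 4)^2.

{M2}: invariant factors (x + 2)^2.

Matrices are similar if and only if their invariant-factor lists agree; the partition into similarity classes is {M1, M3, M4, M5}, {M2}.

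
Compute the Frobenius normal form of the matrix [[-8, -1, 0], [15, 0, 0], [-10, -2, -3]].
R = [[-3, 0, 0], [0, 0, -15], [0, 1, -8]]

The invariant factors of A (the non-unit diagonal entries of the Smith normal form of xI - A over ℚ[x]) are x + 3, (x + 3)(x + 5), each dividing the next. The characteristic polynomial is their product, (x + 3)^2(x + 5).

The rational canonical form is the block-diagonal matrix of companion matrices C(f_i):
R = [[-3, 0, 0], [0, 0, -15], [0, 1, -8]].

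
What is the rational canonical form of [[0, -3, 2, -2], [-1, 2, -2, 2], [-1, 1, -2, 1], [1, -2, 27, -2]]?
R = [[0, 0, 0, 25], [1, 0, 0, 50], [0, 1, 0, 24], [0, 0, 1, -2]]

The invariant factors of A (the non-unit diagonal entries of the Smith normal form of xI - A over ℚ[x]) are (x - 5)(x + 1)^2(x + 5), each dividing the next. The characteristic polynomial is their product, (x - 5)(x + 1)^2(x + 5).

The rational canonical form is the block-diagonal matrix of companion matrices C(f_i):
R = [[0, 0, 0, 25], [1, 0, 0, 50], [0, 1, 0, 24], [0, 0, 1, -2]].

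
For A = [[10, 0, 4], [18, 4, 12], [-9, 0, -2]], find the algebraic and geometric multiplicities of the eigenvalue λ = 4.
algebraic multiplicity 3, geometric multiplicity 2

The characteristic polynomial is (x - 4)^3, so the factor x - 4 appears with exponent 3: the algebraic multiplicity is 3.

rank(A - 4I) = 1, so the eigenspace has dimension 3 - 1 = 2: the geometric multiplicity is 2.

Since 2 < 3, A is not diagonalizable.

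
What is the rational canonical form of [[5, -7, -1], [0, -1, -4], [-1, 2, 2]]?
R = [[0, 0, 3], [1, 0, -10], [0, 1, 6]]

The invariant factors of A (the non-unit diagonal entries of the Smith normal form of xI - A over ℚ[x]) are (x - 3)(x^2 - 3x + 1), each dividing the next. The characteristic polynomial is their product, (x - 3)(x^2 - 3x + 1).

The rational canonical form is the block-diagonal matrix of companion matrices C(f_i):
R = [[0, 0, 3], [1, 0, -10], [0, 1, 6]].

Note the characteristic polynomial does not split into linear factors over ℚ, so A has no Jordan form over ℚ; the rational canonical form exists over any field.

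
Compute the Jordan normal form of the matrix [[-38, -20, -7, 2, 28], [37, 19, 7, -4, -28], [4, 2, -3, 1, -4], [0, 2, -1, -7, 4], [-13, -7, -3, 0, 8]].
The characteristic polynomial is det(xI - A) = (x + 4)^4(x + 5), so the eigenvalues are -5 (algebraic multiplicity 1), -4 (algebraic multiplicity 4).

For λ = -5: algebraic multiplicity 1 gives one 1×1 block.

For λ = -4: rank(A + 4I) = 3, rank((A + 4I)^2) = 2, rank((A + 4I)^3) = 1. The eigenspace has dimension 5 - 3 = 2, so there are 2 Jordan blocks; the rank sequence gives block sizes [3, 1].

Assembling the blocks gives the Jordan form J above.

J = [[-5, 0, 0, 0, 0], [0, -4, 1, 0, 0], [0, 0, -4, 1, 0], [0, 0, 0, -4, 0], [0, 0, 0, 0, -4]]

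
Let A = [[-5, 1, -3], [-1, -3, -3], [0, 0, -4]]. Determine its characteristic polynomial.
χ_A(x) = (x + 4)^3

xI - A = [[x + 5, -1, 3], [1, x + 3, 3], [0, 0, x + 4]].

Expanding det(xI - A) along the first row:
det(xI - A) = + (x + 5)·det([[x + 3, 3], [0, x + 4]]) - (-1)·det([[1, 3], [0, x + 4]]) + (3)·det([[1, x + 3], [0, 0]]).

Evaluating gives χ_A(x) = x^3 + 12x^2 + 48x + 64 = (x + 4)^3.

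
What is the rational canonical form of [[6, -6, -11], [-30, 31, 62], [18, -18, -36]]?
The invariant factors of A (the non-unit diagonal entries of the Smith normal form of xI - A over ℚ[x]) are (x - 3)(x^2 + 2x - 6), each dividing the next. The characteristic polynomial is their product, (x - 3)(x^2 + 2x - 6).

The rational canonical form is the block-diagonal matrix of companion matrices C(f_i):
R = [[0, 0, -18], [1, 0, 12], [0, 1, 1]].

Note the characteristic polynomial does not split into linear factors over ℚ, so A has no Jordan form over ℚ; the rational canonical form exists over any field.

R = [[0, 0, -18], [1, 0, 12], [0, 1, 1]]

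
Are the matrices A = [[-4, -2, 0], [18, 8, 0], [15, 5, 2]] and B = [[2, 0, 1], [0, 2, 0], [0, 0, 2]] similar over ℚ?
Two matrices over a field are similar if and only if they have the same invariant factors.

Both A and B have characteristic polynomial (x - 2)^3 and minimal polynomial (x - 2)^2. Computing further, both have invariant factors x - 2, (x - 2)^2. Hence A and B are similar.

Yes.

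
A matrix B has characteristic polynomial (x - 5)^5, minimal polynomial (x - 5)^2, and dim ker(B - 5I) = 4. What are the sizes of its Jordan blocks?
λ = 5: algebraic multiplicity 5 (exponent in χ_B), largest block size 2 (exponent in m_B), 4 blocks (geometric multiplicity). These force block sizes [2, 1, 1, 1].

Jordan blocks: (5, 2), (5, 1), (5, 1), (5, 1)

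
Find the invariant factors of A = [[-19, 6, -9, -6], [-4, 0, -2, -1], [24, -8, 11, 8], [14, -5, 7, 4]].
x + 1, (x + 1)^3

The Jordan structure of A has elementary divisors (x + 1)^3, (x + 1). Arranging the block sizes at each eigenvalue in decreasing order and taking row products gives the invariant factors.

Invariant factors (smallest first, each dividing the next): x + 1, (x + 1)^3.

Check: the last factor (x + 1)^3 is the minimal polynomial, and the product (x + 1)^4 is the characteristic polynomial.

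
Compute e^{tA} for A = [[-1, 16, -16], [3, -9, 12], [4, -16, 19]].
e^{tA} = [[(1 - 4*t)*e^{3*t}, 16*t*e^{3*t}, -16*t*e^{3*t}], [3*t*e^{3*t}, (1 - 12*t)*e^{3*t}, 12*t*e^{3*t}], [4*t*e^{3*t}, -16*t*e^{3*t}, (16*t + 1)*e^{3*t}]]

A has Jordan form J = [[3, 1, 0], [0, 3, 0], [0, 0, 3]] with A = PJP^{-1}, so e^{tA} = P e^{tJ} P^{-1}.

For a Jordan block J_k(λ), e^{tJ_k(λ)} = e^{λt} · (I + tN + t^2 N^2/2! + ... + t^{k-1} N^{k-1}/(k-1)!) where N is the nilpotent superdiagonal part.

Assembling the blocks and conjugating back gives the entries of e^{tA} as shown above.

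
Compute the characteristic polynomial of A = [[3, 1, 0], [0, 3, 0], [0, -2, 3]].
χ_A(x) = (x - 3)^3

xI - A = [[x - 3, -1, 0], [0, x - 3, 0], [0, 2, x - 3]].

Expanding det(xI - A) along the first row:
det(xI - A) = + (x - 3)·det([[x - 3, 0], [2, x - 3]]) - (-1)·det([[0, 0], [0, x - 3]]) + (0)·det([[0, x - 3], [0, 2]]).

Evaluating gives χ_A(x) = x^3 - 9x^2 + 27x - 27 = (x - 3)^3.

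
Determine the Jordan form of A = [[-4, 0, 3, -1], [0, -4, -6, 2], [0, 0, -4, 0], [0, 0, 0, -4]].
J = [[-4, 1, 0, 0], [0, -4, 0, 0], [0, 0, -4, 0], [0, 0, 0, -4]]

The characteristic polynomial is det(xI - A) = (x + 4)^4, so the eigenvalues are -4 (algebraic multiplicity 4).

For λ = -4: rank(A + 4I) = 1, rank((A + 4I)^2) = 0. The eigenspace has dimension 4 - 1 = 3, so there are 3 Jordan blocks; the rank sequence gives block sizes [2, 1, 1].

Assembling the blocks gives the Jordan form J above.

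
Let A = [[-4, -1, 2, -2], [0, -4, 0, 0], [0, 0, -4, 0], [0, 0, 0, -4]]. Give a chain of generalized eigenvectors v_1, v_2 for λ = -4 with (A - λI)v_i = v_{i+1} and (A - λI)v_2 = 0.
We seek v_1 ∈ ker((A + 4I)^2) \ ker(A + 4I), then set v_{i+1} = (A + 4I) v_i.

One such chain is v_1 = [[0, 1, 1, 0]]^T, v_2 = [[1, 0, 0, 0]]^T. Check: (A + 4I) v_2 = [[0, 0, 0, 0]]^T = 0.

v_1 = [[0, 1, 1, 0]]^T, v_2 = [[1, 0, 0, 0]]^T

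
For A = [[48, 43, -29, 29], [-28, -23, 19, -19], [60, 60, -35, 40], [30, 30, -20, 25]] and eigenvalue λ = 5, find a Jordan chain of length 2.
We seek v_1 ∈ ker((A - 5I)^2) \ ker(A - 5I), then set v_{i+1} = (A - 5I) v_i.

One such chain is v_1 = [[5, -3, 6, 3]]^T, v_2 = [[-1, 1, 0, 0]]^T. Check: (A - 5I) v_2 = [[0, 0, 0, 0]]^T = 0.

v_1 = [[5, -3, 6, 3]]^T, v_2 = [[-1, 1, 0, 0]]^T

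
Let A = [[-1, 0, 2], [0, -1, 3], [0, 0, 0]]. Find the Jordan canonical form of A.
The characteristic polynomial is det(xI - A) = x(x + 1)^2, so the eigenvalues are -1 (algebraic multiplicity 2), 0 (algebraic multiplicity 1).

For λ = -1: rank(A + I) = 1. The eigenspace has dimension 3 - 1 = 2, so there are 2 Jordan blocks; the rank sequence gives block sizes [1, 1].

For λ = 0: algebraic multiplicity 1 gives one 1×1 block.

Assembling the blocks gives the Jordan form J above.

J = [[-1, 0, 0], [0, -1, 0], [0, 0, 0]]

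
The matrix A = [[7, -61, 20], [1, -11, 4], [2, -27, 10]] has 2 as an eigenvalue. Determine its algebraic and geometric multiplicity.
algebraic multiplicity 3, geometric multiplicity 1

The characteristic polynomial is (x - 2)^3, so the factor x - 2 appears with exponent 3: the algebraic multiplicity is 3.

rank(A - 2I) = 2, so the eigenspace has dimension 3 - 2 = 1: the geometric multiplicity is 1.

Since 1 < 3, A is not diagonalizable.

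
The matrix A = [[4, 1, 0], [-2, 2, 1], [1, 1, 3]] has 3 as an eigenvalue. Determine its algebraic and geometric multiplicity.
algebraic multiplicity 3, geometric multiplicity 1

The characteristic polynomial is (x - 3)^3, so the factor x - 3 appears with exponent 3: the algebraic multiplicity is 3.

rank(A - 3I) = 2, so the eigenspace has dimension 3 - 2 = 1: the geometric multiplicity is 1.

Since 1 < 3, A is not diagonalizable.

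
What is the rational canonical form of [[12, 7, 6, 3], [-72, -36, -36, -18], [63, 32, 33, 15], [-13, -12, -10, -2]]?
R = [[3, 0, 0, 0], [0, 0, 0, -18], [0, 1, 0, 3], [0, 0, 1, 4]]

The invariant factors of A (the non-unit diagonal entries of the Smith normal form of xI - A over ℚ[x]) are x - 3, (x - 3)^2(x + 2), each dividing the next. The characteristic polynomial is their product, (x - 3)^3(x + 2).

The rational canonical form is the block-diagonal matrix of companion matrices C(f_i):
R = [[3, 0, 0, 0], [0, 0, 0, -18], [0, 1, 0, 3], [0, 0, 1, 4]].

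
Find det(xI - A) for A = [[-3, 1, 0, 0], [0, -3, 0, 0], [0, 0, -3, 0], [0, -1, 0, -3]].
xI - A = [[x + 3, -1, 0, 0], [0, x + 3, 0, 0], [0, 0, x + 3, 0], [0, 1, 0, x + 3]].

Expanding det(xI - A) along the first row:
det(xI - A) = + (x + 3)·det([[x + 3, 0, 0], [0, x + 3, 0], [1, 0, x + 3]]) - (-1)·det([[0, 0, 0], [0, x + 3, 0], [0, 0, x + 3]]) + (0)·det([[0, x + 3, 0], [0, 0, 0], [0, 1, x + 3]]) - (0)·det([[0, x + 3, 0], [0, 0, x + 3], [0, 1, 0]]).

Evaluating gives χ_A(x) = x^4 + 12x^3 + 54x^2 + 108x + 81 = (x + 3)^4.

χ_A(x) = (x + 3)^4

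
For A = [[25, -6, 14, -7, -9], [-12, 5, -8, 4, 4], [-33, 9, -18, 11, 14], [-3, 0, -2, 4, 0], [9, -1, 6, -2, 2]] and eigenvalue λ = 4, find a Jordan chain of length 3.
We seek v_1 ∈ ker((A - 4I)^3) \ ker((A - 4I)^2), then set v_{i+1} = (A - 4I) v_i.

One such chain is v_1 = [[5, 0, -7, 1, 0]]^T, v_2 = [[0, 0, 0, -1, 1]]^T, v_3 = [[-2, 0, 3, 0, 0]]^T. Check: (A - 4I) v_3 = [[0, 0, 0, 0, 0]]^T = 0.

v_1 = [[5, 0, -7, 1, 0]]^T, v_2 = [[0, 0, 0, -1, 1]]^T, v_3 = [[-2, 0, 3, 0, 0]]^T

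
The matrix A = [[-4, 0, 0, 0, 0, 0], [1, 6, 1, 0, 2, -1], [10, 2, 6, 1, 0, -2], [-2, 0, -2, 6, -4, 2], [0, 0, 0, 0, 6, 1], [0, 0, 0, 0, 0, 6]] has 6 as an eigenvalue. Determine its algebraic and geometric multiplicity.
algebraic multiplicity 5, geometric multiplicity 2

The characteristic polynomial is (x - 6)^5(x + 4), so the factor x - 6 appears with exponent 5: the algebraic multiplicity is 5.

rank(A - 6I) = 4, so the eigenspace has dimension 6 - 4 = 2: the geometric multiplicity is 2.

Since 2 < 5, A is not diagonalizable.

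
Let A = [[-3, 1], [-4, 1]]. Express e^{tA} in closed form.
e^{tA} = [[(1 - 2*t)*e^{-t}, t*e^{-t}], [-4*t*e^{-t}, (2*t + 1)*e^{-t}]]

A has Jordan form J = [[-1, 1], [0, -1]] with A = PJP^{-1}, so e^{tA} = P e^{tJ} P^{-1}.

For a Jordan block J_k(λ), e^{tJ_k(λ)} = e^{λt} · (I + tN + t^2 N^2/2! + ... + t^{k-1} N^{k-1}/(k-1)!) where N is the nilpotent superdiagonal part.

Assembling the blocks and conjugating back gives the entries of e^{tA} as shown above.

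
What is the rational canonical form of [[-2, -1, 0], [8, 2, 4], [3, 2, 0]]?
R = [[0, 0, 4], [1, 0, 4], [0, 1, 0]]

The invariant factors of A (the non-unit diagonal entries of the Smith normal form of xI - A over ℚ[x]) are x^3 - 4x - 4, each dividing the next. The characteristic polynomial is their product, x^3 - 4x - 4.

The rational canonical form is the block-diagonal matrix of companion matrices C(f_i):
R = [[0, 0, 4], [1, 0, 4], [0, 1, 0]].

Note the characteristic polynomial does not split into linear factors over ℚ, so A has no Jordan form over ℚ; the rational canonical form exists over any field.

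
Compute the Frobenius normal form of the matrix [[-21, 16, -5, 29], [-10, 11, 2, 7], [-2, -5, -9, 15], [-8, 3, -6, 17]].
R = [[0, 0, 0, -4], [1, 0, 0, 4], [0, 1, 0, 3], [0, 0, 1, -2]]

The invariant factors of A (the non-unit diagonal entries of the Smith normal form of xI - A over ℚ[x]) are (x - 1)^2(x + 2)^2, each dividing the next. The characteristic polynomial is their product, (x - 1)^2(x + 2)^2.

The rational canonical form is the block-diagonal matrix of companion matrices C(f_i):
R = [[0, 0, 0, -4], [1, 0, 0, 4], [0, 1, 0, 3], [0, 0, 1, -2]].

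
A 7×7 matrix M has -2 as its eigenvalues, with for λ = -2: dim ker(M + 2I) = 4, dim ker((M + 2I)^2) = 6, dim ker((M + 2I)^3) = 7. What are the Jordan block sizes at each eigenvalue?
λ = -2: successive nullity increments [4, 2, 1] count blocks of size ≥ k; block sizes are [3, 2, 1, 1].

Jordan blocks: (-2, 3), (-2, 2), (-2, 1), (-2, 1)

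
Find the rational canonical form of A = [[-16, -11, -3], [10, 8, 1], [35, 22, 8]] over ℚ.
The invariant factors of A (the non-unit diagonal entries of the Smith normal form of xI - A over ℚ[x]) are x^3 + x - 3, each dividing the next. The characteristic polynomial is their product, x^3 + x - 3.

The rational canonical form is the block-diagonal matrix of companion matrices C(f_i):
R = [[0, 0, 3], [1, 0, -1], [0, 1, 0]].

Note the characteristic polynomial does not split into linear factors over ℚ, so A has no Jordan form over ℚ; the rational canonical form exists over any field.

R = [[0, 0, 3], [1, 0, -1], [0, 1, 0]]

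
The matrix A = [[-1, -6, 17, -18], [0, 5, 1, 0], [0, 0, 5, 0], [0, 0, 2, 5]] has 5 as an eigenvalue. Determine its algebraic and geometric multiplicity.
The characteristic polynomial is (x - 5)^3(x + 1), so the factor x - 5 appears with exponent 3: the algebraic multiplicity is 3.

rank(A - 5I) = 2, so the eigenspace has dimension 4 - 2 = 2: the geometric multiplicity is 2.

Since 2 < 3, A is not diagonalizable.

algebraic multiplicity 3, geometric multiplicity 2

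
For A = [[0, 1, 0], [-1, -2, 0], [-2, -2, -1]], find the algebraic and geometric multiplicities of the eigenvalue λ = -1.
The characteristic polynomial is (x + 1)^3, so the factor x + 1 appears with exponent 3: the algebraic multiplicity is 3.

rank(A + I) = 1, so the eigenspace has dimension 3 - 1 = 2: the geometric multiplicity is 2.

Since 2 < 3, A is not diagonalizable.

algebraic multiplicity 3, geometric multiplicity 2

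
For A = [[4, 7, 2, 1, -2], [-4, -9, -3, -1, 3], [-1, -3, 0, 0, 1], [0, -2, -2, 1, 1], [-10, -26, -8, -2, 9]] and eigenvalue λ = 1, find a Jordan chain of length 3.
v_1 = [[-2, 2, 1, 0, 6]]^T, v_2 = [[-2, 3, 1, 0, 8]]^T, v_3 = [[1, -1, 0, 0, -2]]^T

We seek v_1 ∈ ker((A - I)^3) \ ker((A - I)^2), then set v_{i+1} = (A - I) v_i.

One such chain is v_1 = [[-2, 2, 1, 0, 6]]^T, v_2 = [[-2, 3, 1, 0, 8]]^T, v_3 = [[1, -1, 0, 0, -2]]^T. Check: (A - I) v_3 = [[0, 0, 0, 0, 0]]^T = 0.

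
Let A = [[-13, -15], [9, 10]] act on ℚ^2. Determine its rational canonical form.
The invariant factors of A (the non-unit diagonal entries of the Smith normal form of xI - A over ℚ[x]) are x^2 + 3x + 5, each dividing the next. The characteristic polynomial is their product, x^2 + 3x + 5.

The rational canonical form is the block-diagonal matrix of companion matrices C(f_i):
R = [[0, -5], [1, -3]].

Note the characteristic polynomial does not split into linear factors over ℚ, so A has no Jordan form over ℚ; the rational canonical form exists over any field.

R = [[0, -5], [1, -3]]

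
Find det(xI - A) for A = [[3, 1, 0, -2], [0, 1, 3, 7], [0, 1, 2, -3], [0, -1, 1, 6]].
xI - A = [[x - 3, -1, 0, 2], [0, x - 1, -3, -7], [0, -1, x - 2, 3], [0, 1, -1, x - 6]].

Expanding det(xI - A) along the first row:
det(xI - A) = + (x - 3)·det([[x - 1, -3, -7], [-1, x - 2, 3], [1, -1, x - 6]]) - (-1)·det([[0, -3, -7], [0, x - 2, 3], [0, -1, x - 6]]) + (0)·det([[0, x - 1, -7], [0, -1, 3], [0, 1, x - 6]]) - (2)·det([[0, x - 1, -3], [0, -1, x - 2], [0, 1, -1]]).

Evaluating gives χ_A(x) = x^4 - 12x^3 + 54x^2 - 108x + 81 = (x - 3)^4.

χ_A(x) = (x - 3)^4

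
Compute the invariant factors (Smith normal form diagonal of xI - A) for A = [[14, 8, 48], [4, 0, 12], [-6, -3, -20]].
x + 2, (x + 2)^2

The Jordan structure of A has elementary divisors (x + 2)^2, (x + 2). Arranging the block sizes at each eigenvalue in decreasing order and taking row products gives the invariant factors.

Invariant factors (smallest first, each dividing the next): x + 2, (x + 2)^2.

Check: the last factor (x + 2)^2 is the minimal polynomial, and the product (x + 2)^3 is the characteristic polynomial.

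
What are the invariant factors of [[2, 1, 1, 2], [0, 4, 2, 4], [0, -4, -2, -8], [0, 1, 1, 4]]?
x - 2, x - 2, (x - 2)^2

The Jordan structure of A has elementary divisors (x - 2)^2, (x - 2), (x - 2). Arranging the block sizes at each eigenvalue in decreasing order and taking row products gives the invariant factors.

Invariant factors (smallest first, each dividing the next): x - 2, x - 2, (x - 2)^2.

Check: the last factor (x - 2)^2 is the minimal polynomial, and the product (x - 2)^4 is the characteristic polynomial.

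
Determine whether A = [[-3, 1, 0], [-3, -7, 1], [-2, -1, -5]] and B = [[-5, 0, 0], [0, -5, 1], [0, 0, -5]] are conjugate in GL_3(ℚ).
No.

Both have characteristic polynomial (x + 5)^3, but the minimal polynomial of A is (x + 5)^3 while the minimal polynomial of B is (x + 5)^2. The minimal polynomial is a similarity invariant, so A and B are not similar.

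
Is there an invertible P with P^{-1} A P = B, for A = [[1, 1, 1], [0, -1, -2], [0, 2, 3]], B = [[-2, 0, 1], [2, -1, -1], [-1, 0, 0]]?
trace(A) = 3 but trace(B) = -3. The trace is a similarity invariant, so A and B are not similar.

No.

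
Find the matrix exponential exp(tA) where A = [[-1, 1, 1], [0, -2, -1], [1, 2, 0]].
e^{tA} = [[(t^2 + 2)*e^{-t}/2, t*(t + 2)*e^{-t}/2, t*e^{-t}], [-t^2*e^{-t}/2, (-t^2/2 - t + 1)*e^{-t}, -t*e^{-t}], [t*(t + 2)*e^{-t}/2, t*(t + 4)*e^{-t}/2, (t + 1)*e^{-t}]]

A has Jordan form J = [[-1, 1, 0], [0, -1, 1], [0, 0, -1]] with A = PJP^{-1}, so e^{tA} = P e^{tJ} P^{-1}.

For a Jordan block J_k(λ), e^{tJ_k(λ)} = e^{λt} · (I + tN + t^2 N^2/2! + ... + t^{k-1} N^{k-1}/(k-1)!) where N is the nilpotent superdiagonal part.

Assembling the blocks and conjugating back gives the entries of e^{tA} as shown above.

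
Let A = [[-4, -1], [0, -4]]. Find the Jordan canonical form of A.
The characteristic polynomial is det(xI - A) = (x + 4)^2, so the eigenvalues are -4 (algebraic multiplicity 2).

For λ = -4: rank(A + 4I) = 1, rank((A + 4I)^2) = 0. The eigenspace has dimension 2 - 1 = 1, so there is 1 Jordan block; the rank sequence gives block sizes [2].

Assembling the blocks gives the Jordan form J above.

J = [[-4, 1], [0, -4]]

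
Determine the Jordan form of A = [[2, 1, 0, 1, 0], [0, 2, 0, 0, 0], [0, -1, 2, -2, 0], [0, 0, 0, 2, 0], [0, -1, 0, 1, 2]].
The characteristic polynomial is det(xI - A) = (x - 2)^5, so the eigenvalues are 2 (algebraic multiplicity 5).

For λ = 2: rank(A - 2I) = 2, rank((A - 2I)^2) = 0. The eigenspace has dimension 5 - 2 = 3, so there are 3 Jordan blocks; the rank sequence gives block sizes [2, 2, 1].

Assembling the blocks gives the Jordan form J above.

J = [[2, 1, 0, 0, 0], [0, 2, 0, 0, 0], [0, 0, 2, 1, 0], [0, 0, 0, 2, 0], [0, 0, 0, 0, 2]]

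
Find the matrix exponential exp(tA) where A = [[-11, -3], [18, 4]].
e^{tA} = [[(3 - 2*e^{3*t})*e^{-5*t}, (1 - e^{3*t})*e^{-5*t}], [(6*e^{3*t} - 6)*e^{-5*t}, (3*e^{3*t} - 2)*e^{-5*t}]]

A has Jordan form J = [[-5, 0], [0, -2]] with A = PJP^{-1}, so e^{tA} = P e^{tJ} P^{-1}.

For a Jordan block J_k(λ), e^{tJ_k(λ)} = e^{λt} · (I + tN + t^2 N^2/2! + ... + t^{k-1} N^{k-1}/(k-1)!) where N is the nilpotent superdiagonal part.

Assembling the blocks and conjugating back gives the entries of e^{tA} as shown above.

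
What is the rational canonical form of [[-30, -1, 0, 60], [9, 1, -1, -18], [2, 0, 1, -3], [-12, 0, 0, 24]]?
The invariant factors of A (the non-unit diagonal entries of the Smith normal form of xI - A over ℚ[x]) are (x + 4)(x^3 - 2x + 3), each dividing the next. The characteristic polynomial is their product, (x + 4)(x^3 - 2x + 3).

The rational canonical form is the block-diagonal matrix of companion matrices C(f_i):
R = [[0, 0, 0, -12], [1, 0, 0, 5], [0, 1, 0, 2], [0, 0, 1, -4]].

Note the characteristic polynomial does not split into linear factors over ℚ, so A has no Jordan form over ℚ; the rational canonical form exists over any field.

R = [[0, 0, 0, -12], [1, 0, 0, 5], [0, 1, 0, 2], [0, 0, 1, -4]]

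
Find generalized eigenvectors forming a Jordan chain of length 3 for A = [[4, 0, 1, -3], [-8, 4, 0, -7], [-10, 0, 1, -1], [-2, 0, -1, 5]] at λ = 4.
We seek v_1 ∈ ker((A - 4I)^3) \ ker((A - 4I)^2), then set v_{i+1} = (A - 4I) v_i.

One such chain is v_1 = [[-1, 1, 2, 1]]^T, v_2 = [[-1, 1, 3, 1]]^T, v_3 = [[0, 1, 0, 0]]^T. Check: (A - 4I) v_3 = [[0, 0, 0, 0]]^T = 0.

v_1 = [[-1, 1, 2, 1]]^T, v_2 = [[-1, 1, 3, 1]]^T, v_3 = [[0, 1, 0, 0]]^T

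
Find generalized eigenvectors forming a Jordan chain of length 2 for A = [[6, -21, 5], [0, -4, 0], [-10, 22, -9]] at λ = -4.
v_1 = [[2, 1, 0]]^T, v_2 = [[-1, 0, 2]]^T

We seek v_1 ∈ ker((A + 4I)^2) \ ker(A + 4I), then set v_{i+1} = (A + 4I) v_i.

One such chain is v_1 = [[2, 1, 0]]^T, v_2 = [[-1, 0, 2]]^T. Check: (A + 4I) v_2 = [[0, 0, 0]]^T = 0.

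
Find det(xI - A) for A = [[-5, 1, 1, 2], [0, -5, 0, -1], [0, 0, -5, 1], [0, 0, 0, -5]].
χ_A(x) = (x + 5)^4

xI - A = [[x + 5, -1, -1, -2], [0, x + 5, 0, 1], [0, 0, x + 5, -1], [0, 0, 0, x + 5]].

Expanding det(xI - A) along the first row:
det(xI - A) = + (x + 5)·det([[x + 5, 0, 1], [0, x + 5, -1], [0, 0, x + 5]]) - (-1)·det([[0, 0, 1], [0, x + 5, -1], [0, 0, x + 5]]) + (-1)·det([[0, x + 5, 1], [0, 0, -1], [0, 0, x + 5]]) - (-2)·det([[0, x + 5, 0], [0, 0, x + 5], [0, 0, 0]]).

Evaluating gives χ_A(x) = x^4 + 20x^3 + 150x^2 + 500x + 625 = (x + 5)^4.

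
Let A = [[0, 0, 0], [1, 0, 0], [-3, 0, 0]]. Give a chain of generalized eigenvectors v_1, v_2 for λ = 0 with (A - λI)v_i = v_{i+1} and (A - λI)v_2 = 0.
We seek v_1 ∈ ker(A^2) \ ker(A), then set v_{i+1} = A v_i.

One such chain is v_1 = [[1, 0, 0]]^T, v_2 = [[0, 1, -3]]^T. Check: A v_2 = [[0, 0, 0]]^T = 0.

v_1 = [[1, 0, 0]]^T, v_2 = [[0, 1, -3]]^T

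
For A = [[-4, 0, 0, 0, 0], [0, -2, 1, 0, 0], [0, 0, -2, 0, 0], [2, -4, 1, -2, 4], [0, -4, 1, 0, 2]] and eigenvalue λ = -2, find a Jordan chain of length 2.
We seek v_1 ∈ ker((A + 2I)^2) \ ker(A + 2I), then set v_{i+1} = (A + 2I) v_i.

One such chain is v_1 = [[0, 0, 1, -1, 0]]^T, v_2 = [[0, 1, 0, 1, 1]]^T. Check: (A + 2I) v_2 = [[0, 0, 0, 0, 0]]^T = 0.

v_1 = [[0, 0, 1, -1, 0]]^T, v_2 = [[0, 1, 0, 1, 1]]^T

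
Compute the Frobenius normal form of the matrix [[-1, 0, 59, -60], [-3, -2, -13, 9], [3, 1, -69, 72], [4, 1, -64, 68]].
R = [[0, 0, 0, -64], [1, 0, 0, 32], [0, 1, 0, 12], [0, 0, 1, -4]]

The invariant factors of A (the non-unit diagonal entries of the Smith normal form of xI - A over ℚ[x]) are (x - 2)^2(x + 4)^2, each dividing the next. The characteristic polynomial is their product, (x - 2)^2(x + 4)^2.

The rational canonical form is the block-diagonal matrix of companion matrices C(f_i):
R = [[0, 0, 0, -64], [1, 0, 0, 32], [0, 1, 0, 12], [0, 0, 1, -4]].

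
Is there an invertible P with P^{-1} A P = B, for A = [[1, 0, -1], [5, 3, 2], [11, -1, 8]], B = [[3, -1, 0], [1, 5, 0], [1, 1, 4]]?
Both have characteristic polynomial (x - 4)^3, but the minimal polynomial of A is (x - 4)^3 while the minimal polynomial of B is (x - 4)^2. The minimal polynomial is a similarity invariant, so A and B are not similar.

No.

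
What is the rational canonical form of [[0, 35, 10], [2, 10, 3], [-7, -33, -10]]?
The invariant factors of A (the non-unit diagonal entries of the Smith normal form of xI - A over ℚ[x]) are x^3 - x - 5, each dividing the next. The characteristic polynomial is their product, x^3 - x - 5.

The rational canonical form is the block-diagonal matrix of companion matrices C(f_i):
R = [[0, 0, 5], [1, 0, 1], [0, 1, 0]].

Note the characteristic polynomial does not split into linear factors over ℚ, so A has no Jordan form over ℚ; the rational canonical form exists over any field.

R = [[0, 0, 5], [1, 0, 1], [0, 1, 0]]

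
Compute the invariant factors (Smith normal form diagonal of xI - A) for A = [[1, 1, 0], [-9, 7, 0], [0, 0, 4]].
x - 4, (x - 4)^2

The Jordan structure of A has elementary divisors (x - 4)^2, (x - 4). Arranging the block sizes at each eigenvalue in decreasing order and taking row products gives the invariant factors.

Invariant factors (smallest first, each dividing the next): x - 4, (x - 4)^2.

Check: the last factor (x - 4)^2 is the minimal polynomial, and the product (x - 4)^3 is the characteristic polynomial.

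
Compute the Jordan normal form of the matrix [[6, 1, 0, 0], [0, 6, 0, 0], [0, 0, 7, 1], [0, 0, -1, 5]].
J = [[6, 1, 0, 0], [0, 6, 0, 0], [0, 0, 6, 1], [0, 0, 0, 6]]

The characteristic polynomial is det(xI - A) = (x - 6)^4, so the eigenvalues are 6 (algebraic multiplicity 4).

For λ = 6: rank(A - 6I) = 2, rank((A - 6I)^2) = 0. The eigenspace has dimension 4 - 2 = 2, so there are 2 Jordan blocks; the rank sequence gives block sizes [2, 2].

Assembling the blocks gives the Jordan form J above.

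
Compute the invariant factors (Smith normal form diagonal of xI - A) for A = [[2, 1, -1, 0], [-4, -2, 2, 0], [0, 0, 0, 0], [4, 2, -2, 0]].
x, x, x^2

The Jordan structure of A has elementary divisors x^2, x, x. Arranging the block sizes at each eigenvalue in decreasing order and taking row products gives the invariant factors.

Invariant factors (smallest first, each dividing the next): x, x, x^2.

Check: the last factor x^2 is the minimal polynomial, and the product x^4 is the characteristic polynomial.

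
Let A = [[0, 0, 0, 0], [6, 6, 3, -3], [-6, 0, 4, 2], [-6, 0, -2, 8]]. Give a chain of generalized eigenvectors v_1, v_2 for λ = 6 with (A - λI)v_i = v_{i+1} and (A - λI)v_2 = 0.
v_1 = [[0, 0, -1, -2]]^T, v_2 = [[0, 3, -2, -2]]^T

We seek v_1 ∈ ker((A - 6I)^2) \ ker(A - 6I), then set v_{i+1} = (A - 6I) v_i.

One such chain is v_1 = [[0, 0, -1, -2]]^T, v_2 = [[0, 3, -2, -2]]^T. Check: (A - 6I) v_2 = [[0, 0, 0, 0]]^T = 0.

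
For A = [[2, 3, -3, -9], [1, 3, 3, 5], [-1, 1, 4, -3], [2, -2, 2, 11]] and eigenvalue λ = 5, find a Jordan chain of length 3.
We seek v_1 ∈ ker((A - 5I)^3) \ ker((A - 5I)^2), then set v_{i+1} = (A - 5I) v_i.

One such chain is v_1 = [[1, -1, 1, -1]]^T, v_2 = [[0, 1, 0, 0]]^T, v_3 = [[3, -2, 1, -2]]^T. Check: (A - 5I) v_3 = [[0, 0, 0, 0]]^T = 0.

v_1 = [[1, -1, 1, -1]]^T, v_2 = [[0, 1, 0, 0]]^T, v_3 = [[3, -2, 1, -2]]^T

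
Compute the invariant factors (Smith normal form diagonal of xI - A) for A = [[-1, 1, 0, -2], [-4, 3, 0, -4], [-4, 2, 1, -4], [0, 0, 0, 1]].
The Jordan structure of A has elementary divisors (x - 1)^2, (x - 1), (x - 1). Arranging the block sizes at each eigenvalue in decreasing order and taking row products gives the invariant factors.

Invariant factors (smallest first, each dividing the next): x - 1, x - 1, (x - 1)^2.

Check: the last factor (x - 1)^2 is the minimal polynomial, and the product (x - 1)^4 is the characteristic polynomial.

x - 1, x - 1, (x - 1)^2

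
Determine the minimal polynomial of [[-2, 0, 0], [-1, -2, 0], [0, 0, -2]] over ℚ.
m_A(x) = (x + 2)^2

The characteristic polynomial factors as (x + 2)^3. The minimal polynomial is ∏(x - λ)^{k_λ} where k_λ is the size of the largest Jordan block at λ.

For λ = -2: rank(A + 2I) = 1, and the largest Jordan block has size 2 (the smallest k with rank((A + 2I)^k) = rank((A + 2I)^(k+1))).

So m_A(x) = (x + 2)^2.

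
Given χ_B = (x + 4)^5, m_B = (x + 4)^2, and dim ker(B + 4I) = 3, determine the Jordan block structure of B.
λ = -4: algebraic multiplicity 5 (exponent in χ_B), largest block size 2 (exponent in m_B), 3 blocks (geometric multiplicity). These force block sizes [2, 2, 1].

Jordan blocks: (-4, 2), (-4, 2), (-4, 1)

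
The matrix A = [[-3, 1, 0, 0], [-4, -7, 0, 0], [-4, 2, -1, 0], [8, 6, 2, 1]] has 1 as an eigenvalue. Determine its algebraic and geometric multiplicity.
algebraic multiplicity 1, geometric multiplicity 1

The characteristic polynomial is (x - 1)(x + 1)(x + 5)^2, so the factor x - 1 appears with exponent 1: the algebraic multiplicity is 1.

rank(A - I) = 3, so the eigenspace has dimension 4 - 3 = 1: the geometric multiplicity is 1.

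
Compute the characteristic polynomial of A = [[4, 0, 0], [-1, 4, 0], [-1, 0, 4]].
xI - A = [[x - 4, 0, 0], [1, x - 4, 0], [1, 0, x - 4]].

Expanding det(xI - A) along the first row:
det(xI - A) = + (x - 4)·det([[x - 4, 0], [0, x - 4]]) - (0)·det([[1, 0], [1, x - 4]]) + (0)·det([[1, x - 4], [1, 0]]).

Evaluating gives χ_A(x) = x^3 - 12x^2 + 48x - 64 = (x - 4)^3.

χ_A(x) = (x - 4)^3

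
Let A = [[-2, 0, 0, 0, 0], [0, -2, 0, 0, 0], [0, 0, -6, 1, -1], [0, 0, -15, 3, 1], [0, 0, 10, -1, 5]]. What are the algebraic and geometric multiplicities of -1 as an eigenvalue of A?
The characteristic polynomial is (x - 4)(x + 1)^2(x + 2)^2, so the factor x + 1 appears with exponent 2: the algebraic multiplicity is 2.

rank(A + I) = 4, so the eigenspace has dimension 5 - 4 = 1: the geometric multiplicity is 1.

Since 1 < 2, A is not diagonalizable.

algebraic multiplicity 2, geometric multiplicity 1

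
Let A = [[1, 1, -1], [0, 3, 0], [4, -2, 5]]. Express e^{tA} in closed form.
e^{tA} = [[(1 - 2*t)*e^{3*t}, t*e^{3*t}, -t*e^{3*t}], [0, e^{3*t}, 0], [4*t*e^{3*t}, -2*t*e^{3*t}, (2*t + 1)*e^{3*t}]]

A has Jordan form J = [[3, 1, 0], [0, 3, 0], [0, 0, 3]] with A = PJP^{-1}, so e^{tA} = P e^{tJ} P^{-1}.

For a Jordan block J_k(λ), e^{tJ_k(λ)} = e^{λt} · (I + tN + t^2 N^2/2! + ... + t^{k-1} N^{k-1}/(k-1)!) where N is the nilpotent superdiagonal part.

Assembling the blocks and conjugating back gives the entries of e^{tA} as shown above.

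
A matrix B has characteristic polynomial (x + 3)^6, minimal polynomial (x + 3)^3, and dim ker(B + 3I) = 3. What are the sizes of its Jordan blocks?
Jordan blocks: (-3, 3), (-3, 2), (-3, 1)

λ = -3: algebraic multiplicity 6 (exponent in χ_B), largest block size 3 (exponent in m_B), 3 blocks (geometric multiplicity). These force block sizes [3, 2, 1].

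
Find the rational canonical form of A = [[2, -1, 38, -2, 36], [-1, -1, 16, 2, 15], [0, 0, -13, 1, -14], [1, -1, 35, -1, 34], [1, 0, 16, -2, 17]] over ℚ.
R = [[0, 0, 0, 0, 0], [1, 0, 0, 0, 16], [0, 1, 0, 0, -16], [0, 0, 1, 0, 0], [0, 0, 0, 1, 4]]

The invariant factors of A (the non-unit diagonal entries of the Smith normal form of xI - A over ℚ[x]) are x(x - 2)^3(x + 2), each dividing the next. The characteristic polynomial is their product, x(x - 2)^3(x + 2).

The rational canonical form is the block-diagonal matrix of companion matrices C(f_i):
R = [[0, 0, 0, 0, 0], [1, 0, 0, 0, 16], [0, 1, 0, 0, -16], [0, 0, 1, 0, 0], [0, 0, 0, 1, 4]].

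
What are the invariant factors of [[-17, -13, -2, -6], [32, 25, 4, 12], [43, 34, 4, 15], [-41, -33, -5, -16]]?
The Jordan structure of A has elementary divisors (x + 1)^2, (x + 1)^2. Arranging the block sizes at each eigenvalue in decreasing order and taking row products gives the invariant factors.

Invariant factors (smallest first, each dividing the next): (x + 1)^2, (x + 1)^2.

Check: the last factor (x + 1)^2 is the minimal polynomial, and the product (x + 1)^4 is the characteristic polynomial.

(x + 1)^2, (x + 1)^2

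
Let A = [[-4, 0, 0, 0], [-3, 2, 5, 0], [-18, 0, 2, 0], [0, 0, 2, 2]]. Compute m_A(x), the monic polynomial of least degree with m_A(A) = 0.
m_A(x) = (x - 2)^2(x + 4)

The characteristic polynomial factors as (x - 2)^3(x + 4). The minimal polynomial is ∏(x - λ)^{k_λ} where k_λ is the size of the largest Jordan block at λ.

For λ = -4: rank(A + 4I) = 3, and the largest Jordan block has size 1 (the smallest k with rank((A + 4I)^k) = rank((A + 4I)^(k+1))).
For λ = 2: rank(A - 2I) = 2, and the largest Jordan block has size 2 (the smallest k with rank((A - 2I)^k) = rank((A - 2I)^(k+1))).

So m_A(x) = (x - 2)^2(x + 4).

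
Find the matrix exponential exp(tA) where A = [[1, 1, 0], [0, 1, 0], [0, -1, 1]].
A has Jordan form J = [[1, 1, 0], [0, 1, 0], [0, 0, 1]] with A = PJP^{-1}, so e^{tA} = P e^{tJ} P^{-1}.

For a Jordan block J_k(λ), e^{tJ_k(λ)} = e^{λt} · (I + tN + t^2 N^2/2! + ... + t^{k-1} N^{k-1}/(k-1)!) where N is the nilpotent superdiagonal part.

Assembling the blocks and conjugating back gives the entries of e^{tA} as shown above.

e^{tA} = [[e^{t}, t*e^{t}, 0], [0, e^{t}, 0], [0, -t*e^{t}, e^{t}]]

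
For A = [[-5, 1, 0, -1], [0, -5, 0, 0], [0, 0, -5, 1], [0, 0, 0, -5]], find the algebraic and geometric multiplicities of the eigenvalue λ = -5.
algebraic multiplicity 4, geometric multiplicity 2

The characteristic polynomial is (x + 5)^4, so the factor x + 5 appears with exponent 4: the algebraic multiplicity is 4.

rank(A + 5I) = 2, so the eigenspace has dimension 4 - 2 = 2: the geometric multiplicity is 2.

Since 2 < 4, A is not diagonalizable.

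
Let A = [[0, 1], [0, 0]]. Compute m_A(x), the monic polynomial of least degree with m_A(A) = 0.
The characteristic polynomial factors as x^2. The minimal polynomial is ∏(x - λ)^{k_λ} where k_λ is the size of the largest Jordan block at λ.

For λ = 0: rank(A) = 1, and the largest Jordan block has size 2 (the smallest k with rank(A^k) = rank(A^(k+1))).

So m_A(x) = x^2.

m_A(x) = x^2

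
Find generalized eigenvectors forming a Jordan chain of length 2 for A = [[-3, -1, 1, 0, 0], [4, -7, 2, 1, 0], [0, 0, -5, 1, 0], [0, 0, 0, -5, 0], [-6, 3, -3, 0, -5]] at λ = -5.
v_1 = [[1, 1, 0, 0, 0]]^T, v_2 = [[1, 2, 0, 0, -3]]^T

We seek v_1 ∈ ker((A + 5I)^2) \ ker(A + 5I), then set v_{i+1} = (A + 5I) v_i.

One such chain is v_1 = [[1, 1, 0, 0, 0]]^T, v_2 = [[1, 2, 0, 0, -3]]^T. Check: (A + 5I) v_2 = [[0, 0, 0, 0, 0]]^T = 0.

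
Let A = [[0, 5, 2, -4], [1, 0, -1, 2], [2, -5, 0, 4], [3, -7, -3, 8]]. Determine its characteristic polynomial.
xI - A = [[x, -5, -2, 4], [-1, x, 1, -2], [-2, 5, x, -4], [-3, 7, 3, x - 8]].

Expanding det(xI - A) along the first row:
det(xI - A) = + (x)·det([[x, 1, -2], [5, x, -4], [7, 3, x - 8]]) - (-5)·det([[-1, 1, -2], [-2, x, -4], [-3, 3, x - 8]]) + (-2)·det([[-1, x, -2], [-2, 5, -4], [-3, 7, x - 8]]) - (4)·det([[-1, x, 1], [-2, 5, x], [-3, 7, 3]]).

Evaluating gives χ_A(x) = x^4 - 8x^3 + 24x^2 - 32x + 16 = (x - 2)^4.

χ_A(x) = (x - 2)^4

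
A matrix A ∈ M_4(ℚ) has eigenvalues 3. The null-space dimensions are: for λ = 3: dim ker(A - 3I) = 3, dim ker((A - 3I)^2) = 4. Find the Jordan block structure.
Jordan blocks: (3, 2), (3, 1), (3, 1)

λ = 3: successive nullity increments [3, 1] count blocks of size ≥ k; block sizes are [2, 1, 1].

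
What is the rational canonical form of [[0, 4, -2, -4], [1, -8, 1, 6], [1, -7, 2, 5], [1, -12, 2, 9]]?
The invariant factors of A (the non-unit diagonal entries of the Smith normal form of xI - A over ℚ[x]) are (x - 3)(x - 1)(x^2 + x + 2), each dividing the next. The characteristic polynomial is their product, (x - 3)(x - 1)(x^2 + x + 2).

The rational canonical form is the block-diagonal matrix of companion matrices C(f_i):
R = [[0, 0, 0, -6], [1, 0, 0, 5], [0, 1, 0, -1], [0, 0, 1, 3]].

Note the characteristic polynomial does not split into linear factors over ℚ, so A has no Jordan form over ℚ; the rational canonical form exists over any field.

R = [[0, 0, 0, -6], [1, 0, 0, 5], [0, 1, 0, -1], [0, 0, 1, 3]]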